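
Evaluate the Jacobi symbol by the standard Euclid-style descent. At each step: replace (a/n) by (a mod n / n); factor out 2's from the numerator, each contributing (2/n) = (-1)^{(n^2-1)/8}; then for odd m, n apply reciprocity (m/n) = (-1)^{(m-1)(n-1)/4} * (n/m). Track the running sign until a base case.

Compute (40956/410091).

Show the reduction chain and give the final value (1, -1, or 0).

0

40956 = 2^2·10239; (2/410091) = -1 since 410091 mod 8 = 3, so (40956/410091) = (-1)^2·(10239/410091); sign now +1
reciprocity: (10239/410091) = -1·(410091/10239) since 10239 mod 4 = 3, 410091 mod 4 = 3; sign now -1
(410091/10239) = (531/10239)   [reduce mod 10239]
reciprocity: (531/10239) = -1·(10239/531) since 531 mod 4 = 3, 10239 mod 4 = 3; sign now +1
(10239/531) = (150/531)   [reduce mod 531]
150 = 2^1·75; (2/531) = -1 since 531 mod 8 = 3, so (150/531) = (-1)^1·(75/531); sign now -1
reciprocity: (75/531) = -1·(531/75) since 75 mod 4 = 3, 531 mod 4 = 3; sign now +1
(531/75) = (6/75)   [reduce mod 75]
6 = 2^1·3; (2/75) = -1 since 75 mod 8 = 3, so (6/75) = (-1)^1·(3/75); sign now -1
reciprocity: (3/75) = -1·(75/3) since 3 mod 4 = 3, 75 mod 4 = 3; sign now +1
(75/3) = (0/3)   [reduce mod 3]
(0/3) = 0   [gcd(a, n) > 1]; final value = 0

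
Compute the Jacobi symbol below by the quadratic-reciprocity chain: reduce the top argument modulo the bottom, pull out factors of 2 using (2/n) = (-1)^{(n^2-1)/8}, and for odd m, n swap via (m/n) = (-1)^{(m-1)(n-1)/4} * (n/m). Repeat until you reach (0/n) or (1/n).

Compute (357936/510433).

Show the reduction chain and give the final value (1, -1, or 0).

357936 = 2^4·22371; (2/510433) = +1 since 510433 mod 8 = 1, so (357936/510433) = (+1)^4·(22371/510433); sign now +1
reciprocity: (22371/510433) = +1·(510433/22371) since 22371 mod 4 = 3, 510433 mod 4 = 1; sign now +1
(510433/22371) = (18271/22371)   [reduce mod 22371]
reciprocity: (18271/22371) = -1·(22371/18271) since 18271 mod 4 = 3, 22371 mod 4 = 3; sign now -1
(22371/18271) = (4100/18271)   [reduce mod 18271]
4100 = 2^2·1025; (2/18271) = +1 since 18271 mod 8 = 7, so (4100/18271) = (+1)^2·(1025/18271); sign now -1
reciprocity: (1025/18271) = +1·(18271/1025) since 1025 mod 4 = 1, 18271 mod 4 = 3; sign now -1
(18271/1025) = (846/1025)   [reduce mod 1025]
846 = 2^1·423; (2/1025) = +1 since 1025 mod 8 = 1, so (846/1025) = (+1)^1·(423/1025); sign now -1
reciprocity: (423/1025) = +1·(1025/423) since 423 mod 4 = 3, 1025 mod 4 = 1; sign now -1
(1025/423) = (179/423)   [reduce mod 423]
reciprocity: (179/423) = -1·(423/179) since 179 mod 4 = 3, 423 mod 4 = 3; sign now +1
(423/179) = (65/179)   [reduce mod 179]
reciprocity: (65/179) = +1·(179/65) since 65 mod 4 = 1, 179 mod 4 = 3; sign now +1
(179/65) = (49/65)   [reduce mod 65]
reciprocity: (49/65) = +1·(65/49) since 49 mod 4 = 1, 65 mod 4 = 1; sign now +1
(65/49) = (16/49)   [reduce mod 49]
16 = 2^4·1; (2/49) = +1 since 49 mod 8 = 1, so (16/49) = (+1)^4·(1/49); sign now +1
(1/49) = 1; final value = sign = +1

1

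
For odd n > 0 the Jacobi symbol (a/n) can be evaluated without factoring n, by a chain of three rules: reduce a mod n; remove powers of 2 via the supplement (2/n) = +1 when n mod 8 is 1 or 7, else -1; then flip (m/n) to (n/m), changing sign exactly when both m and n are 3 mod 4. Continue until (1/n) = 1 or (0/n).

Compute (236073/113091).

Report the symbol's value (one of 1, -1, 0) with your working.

(236073/113091) = (9891/113091)   [reduce mod 113091]
reciprocity: (9891/113091) = -1·(113091/9891) since 9891 mod 4 = 3, 113091 mod 4 = 3; sign now -1
(113091/9891) = (4290/9891)   [reduce mod 9891]
4290 = 2^1·2145; (2/9891) = -1 since 9891 mod 8 = 3, so (4290/9891) = (-1)^1·(2145/9891); sign now +1
reciprocity: (2145/9891) = +1·(9891/2145) since 2145 mod 4 = 1, 9891 mod 4 = 3; sign now +1
(9891/2145) = (1311/2145)   [reduce mod 2145]
reciprocity: (1311/2145) = +1·(2145/1311) since 1311 mod 4 = 3, 2145 mod 4 = 1; sign now +1
(2145/1311) = (834/1311)   [reduce mod 1311]
834 = 2^1·417; (2/1311) = +1 since 1311 mod 8 = 7, so (834/1311) = (+1)^1·(417/1311); sign now +1
reciprocity: (417/1311) = +1·(1311/417) since 417 mod 4 = 1, 1311 mod 4 = 3; sign now +1
(1311/417) = (60/417)   [reduce mod 417]
60 = 2^2·15; (2/417) = +1 since 417 mod 8 = 1, so (60/417) = (+1)^2·(15/417); sign now +1
reciprocity: (15/417) = +1·(417/15) since 15 mod 4 = 3, 417 mod 4 = 1; sign now +1
(417/15) = (12/15)   [reduce mod 15]
12 = 2^2·3; (2/15) = +1 since 15 mod 8 = 7, so (12/15) = (+1)^2·(3/15); sign now +1
reciprocity: (3/15) = -1·(15/3) since 3 mod 4 = 3, 15 mod 4 = 3; sign now -1
(15/3) = (0/3)   [reduce mod 3]
(0/3) = 0   [gcd(a, n) > 1]; final value = 0

0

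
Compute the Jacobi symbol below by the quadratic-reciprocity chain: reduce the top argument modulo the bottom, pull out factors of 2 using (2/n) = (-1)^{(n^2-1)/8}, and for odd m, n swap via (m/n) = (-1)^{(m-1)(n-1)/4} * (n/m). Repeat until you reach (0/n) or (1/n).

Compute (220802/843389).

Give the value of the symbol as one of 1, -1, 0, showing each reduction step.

1

factor out 2^1: 220802 = 2^1·110401; with 843389 mod 8 = 5, (2/843389) = -1; sign now -1; continue with (110401/843389)
flip (110401/843389) -> (843389/110401): both odd, 110401 mod 4 = 1, 843389 mod 4 = 1, so the flip contributes +1; sign now -1
(843389/110401): 843389 mod 110401 = 70582, so (843389/110401) = (70582/110401)
factor out 2^1: 70582 = 2^1·35291; with 110401 mod 8 = 1, (2/110401) = +1; sign now -1; continue with (35291/110401)
flip (35291/110401) -> (110401/35291): both odd, 35291 mod 4 = 3, 110401 mod 4 = 1, so the flip contributes +1; sign now -1
(110401/35291): 110401 mod 35291 = 4528, so (110401/35291) = (4528/35291)
factor out 2^4: 4528 = 2^4·283; with 35291 mod 8 = 3, (2/35291) = -1; sign now -1; continue with (283/35291)
flip (283/35291) -> (35291/283): both odd, 283 mod 4 = 3, 35291 mod 4 = 3, so the flip contributes -1; sign now +1
(35291/283): 35291 mod 283 = 199, so (35291/283) = (199/283)
flip (199/283) -> (283/199): both odd, 199 mod 4 = 3, 283 mod 4 = 3, so the flip contributes -1; sign now -1
(283/199): 283 mod 199 = 84, so (283/199) = (84/199)
factor out 2^2: 84 = 2^2·21; with 199 mod 8 = 7, (2/199) = +1; sign now -1; continue with (21/199)
flip (21/199) -> (199/21): both odd, 21 mod 4 = 1, 199 mod 4 = 3, so the flip contributes +1; sign now -1
(199/21): 199 mod 21 = 10, so (199/21) = (10/21)
factor out 2^1: 10 = 2^1·5; with 21 mod 8 = 5, (2/21) = -1; sign now +1; continue with (5/21)
flip (5/21) -> (21/5): both odd, 5 mod 4 = 1, 21 mod 4 = 1, so the flip contributes +1; sign now +1
(21/5): 21 mod 5 = 1, so (21/5) = (1/5)
reached (1/5) = 1, so the symbol is +1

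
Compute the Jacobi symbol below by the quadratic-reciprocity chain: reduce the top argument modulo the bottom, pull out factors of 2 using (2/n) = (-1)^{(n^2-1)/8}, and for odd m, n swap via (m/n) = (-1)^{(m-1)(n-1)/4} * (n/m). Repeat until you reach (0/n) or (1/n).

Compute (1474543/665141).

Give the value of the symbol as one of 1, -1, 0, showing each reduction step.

(1474543/665141): 1474543 mod 665141 = 144261, so (1474543/665141) = (144261/665141)
flip (144261/665141) -> (665141/144261): both odd, 144261 mod 4 = 1, 665141 mod 4 = 1, so the flip contributes +1; sign now +1
(665141/144261): 665141 mod 144261 = 88097, so (665141/144261) = (88097/144261)
flip (88097/144261) -> (144261/88097): both odd, 88097 mod 4 = 1, 144261 mod 4 = 1, so the flip contributes +1; sign now +1
(144261/88097): 144261 mod 88097 = 56164, so (144261/88097) = (56164/88097)
factor out 2^2: 56164 = 2^2·14041; with 88097 mod 8 = 1, (2/88097) = +1; sign now +1; continue with (14041/88097)
flip (14041/88097) -> (88097/14041): both odd, 14041 mod 4 = 1, 88097 mod 4 = 1, so the flip contributes +1; sign now +1
(88097/14041): 88097 mod 14041 = 3851, so (88097/14041) = (3851/14041)
flip (3851/14041) -> (14041/3851): both odd, 3851 mod 4 = 3, 14041 mod 4 = 1, so the flip contributes +1; sign now +1
(14041/3851): 14041 mod 3851 = 2488, so (14041/3851) = (2488/3851)
factor out 2^3: 2488 = 2^3·311; with 3851 mod 8 = 3, (2/3851) = -1; sign now -1; continue with (311/3851)
flip (311/3851) -> (3851/311): both odd, 311 mod 4 = 3, 3851 mod 4 = 3, so the flip contributes -1; sign now +1
(3851/311): 3851 mod 311 = 119, so (3851/311) = (119/311)
flip (119/311) -> (311/119): both odd, 119 mod 4 = 3, 311 mod 4 = 3, so the flip contributes -1; sign now -1
(311/119): 311 mod 119 = 73, so (311/119) = (73/119)
flip (73/119) -> (119/73): both odd, 73 mod 4 = 1, 119 mod 4 = 3, so the flip contributes +1; sign now -1
(119/73): 119 mod 73 = 46, so (119/73) = (46/73)
factor out 2^1: 46 = 2^1·23; with 73 mod 8 = 1, (2/73) = +1; sign now -1; continue with (23/73)
flip (23/73) -> (73/23): both odd, 23 mod 4 = 3, 73 mod 4 = 1, so the flip contributes +1; sign now -1
(73/23): 73 mod 23 = 4, so (73/23) = (4/23)
factor out 2^2: 4 = 2^2·1; with 23 mod 8 = 7, (2/23) = +1; sign now -1; continue with (1/23)
reached (1/23) = 1, so the symbol is -1

-1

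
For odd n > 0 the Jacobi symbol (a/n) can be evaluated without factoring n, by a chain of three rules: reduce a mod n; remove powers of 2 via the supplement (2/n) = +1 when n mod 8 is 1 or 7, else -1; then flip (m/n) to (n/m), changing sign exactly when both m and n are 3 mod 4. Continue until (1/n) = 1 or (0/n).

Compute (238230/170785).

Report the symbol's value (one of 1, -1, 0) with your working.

(238230/170785) = (67445/170785)   [reduce mod 170785]
reciprocity: (67445/170785) = +1·(170785/67445) since 67445 mod 4 = 1, 170785 mod 4 = 1; sign now +1
(170785/67445) = (35895/67445)   [reduce mod 67445]
reciprocity: (35895/67445) = +1·(67445/35895) since 35895 mod 4 = 3, 67445 mod 4 = 1; sign now +1
(67445/35895) = (31550/35895)   [reduce mod 35895]
31550 = 2^1·15775; (2/35895) = +1 since 35895 mod 8 = 7, so (31550/35895) = (+1)^1·(15775/35895); sign now +1
reciprocity: (15775/35895) = -1·(35895/15775) since 15775 mod 4 = 3, 35895 mod 4 = 3; sign now -1
(35895/15775) = (4345/15775)   [reduce mod 15775]
reciprocity: (4345/15775) = +1·(15775/4345) since 4345 mod 4 = 1, 15775 mod 4 = 3; sign now -1
(15775/4345) = (2740/4345)   [reduce mod 4345]
2740 = 2^2·685; (2/4345) = +1 since 4345 mod 8 = 1, so (2740/4345) = (+1)^2·(685/4345); sign now -1
reciprocity: (685/4345) = +1·(4345/685) since 685 mod 4 = 1, 4345 mod 4 = 1; sign now -1
(4345/685) = (235/685)   [reduce mod 685]
reciprocity: (235/685) = +1·(685/235) since 235 mod 4 = 3, 685 mod 4 = 1; sign now -1
(685/235) = (215/235)   [reduce mod 235]
reciprocity: (215/235) = -1·(235/215) since 215 mod 4 = 3, 235 mod 4 = 3; sign now +1
(235/215) = (20/215)   [reduce mod 215]
20 = 2^2·5; (2/215) = +1 since 215 mod 8 = 7, so (20/215) = (+1)^2·(5/215); sign now +1
reciprocity: (5/215) = +1·(215/5) since 5 mod 4 = 1, 215 mod 4 = 3; sign now +1
(215/5) = (0/5)   [reduce mod 5]
(0/5) = 0   [gcd(a, n) > 1]; final value = 0

0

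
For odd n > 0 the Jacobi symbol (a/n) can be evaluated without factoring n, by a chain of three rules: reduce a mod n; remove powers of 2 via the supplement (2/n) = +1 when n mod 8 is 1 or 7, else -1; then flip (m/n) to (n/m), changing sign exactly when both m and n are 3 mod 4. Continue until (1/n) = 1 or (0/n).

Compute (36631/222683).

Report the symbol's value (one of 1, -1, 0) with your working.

1

flip (36631/222683) -> (222683/36631): both odd, 36631 mod 4 = 3, 222683 mod 4 = 3, so the flip contributes -1; sign now -1
(222683/36631): 222683 mod 36631 = 2897, so (222683/36631) = (2897/36631)
flip (2897/36631) -> (36631/2897): both odd, 2897 mod 4 = 1, 36631 mod 4 = 3, so the flip contributes +1; sign now -1
(36631/2897): 36631 mod 2897 = 1867, so (36631/2897) = (1867/2897)
flip (1867/2897) -> (2897/1867): both odd, 1867 mod 4 = 3, 2897 mod 4 = 1, so the flip contributes +1; sign now -1
(2897/1867): 2897 mod 1867 = 1030, so (2897/1867) = (1030/1867)
factor out 2^1: 1030 = 2^1·515; with 1867 mod 8 = 3, (2/1867) = -1; sign now +1; continue with (515/1867)
flip (515/1867) -> (1867/515): both odd, 515 mod 4 = 3, 1867 mod 4 = 3, so the flip contributes -1; sign now -1
(1867/515): 1867 mod 515 = 322, so (1867/515) = (322/515)
factor out 2^1: 322 = 2^1·161; with 515 mod 8 = 3, (2/515) = -1; sign now +1; continue with (161/515)
flip (161/515) -> (515/161): both odd, 161 mod 4 = 1, 515 mod 4 = 3, so the flip contributes +1; sign now +1
(515/161): 515 mod 161 = 32, so (515/161) = (32/161)
factor out 2^5: 32 = 2^5·1; with 161 mod 8 = 1, (2/161) = +1; sign now +1; continue with (1/161)
reached (1/161) = 1, so the symbol is +1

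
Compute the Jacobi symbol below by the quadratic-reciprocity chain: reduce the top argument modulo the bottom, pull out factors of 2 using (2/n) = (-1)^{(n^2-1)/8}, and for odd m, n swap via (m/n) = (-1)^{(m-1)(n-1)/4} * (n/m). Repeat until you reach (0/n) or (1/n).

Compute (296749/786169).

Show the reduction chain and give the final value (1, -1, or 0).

-1

flip (296749/786169) -> (786169/296749): both odd, 296749 mod 4 = 1, 786169 mod 4 = 1, so the flip contributes +1; sign now +1
(786169/296749): 786169 mod 296749 = 192671, so (786169/296749) = (192671/296749)
flip (192671/296749) -> (296749/192671): both odd, 192671 mod 4 = 3, 296749 mod 4 = 1, so the flip contributes +1; sign now +1
(296749/192671): 296749 mod 192671 = 104078, so (296749/192671) = (104078/192671)
factor out 2^1: 104078 = 2^1·52039; with 192671 mod 8 = 7, (2/192671) = +1; sign now +1; continue with (52039/192671)
flip (52039/192671) -> (192671/52039): both odd, 52039 mod 4 = 3, 192671 mod 4 = 3, so the flip contributes -1; sign now -1
(192671/52039): 192671 mod 52039 = 36554, so (192671/52039) = (36554/52039)
factor out 2^1: 36554 = 2^1·18277; with 52039 mod 8 = 7, (2/52039) = +1; sign now -1; continue with (18277/52039)
flip (18277/52039) -> (52039/18277): both odd, 18277 mod 4 = 1, 52039 mod 4 = 3, so the flip contributes +1; sign now -1
(52039/18277): 52039 mod 18277 = 15485, so (52039/18277) = (15485/18277)
flip (15485/18277) -> (18277/15485): both odd, 15485 mod 4 = 1, 18277 mod 4 = 1, so the flip contributes +1; sign now -1
(18277/15485): 18277 mod 15485 = 2792, so (18277/15485) = (2792/15485)
factor out 2^3: 2792 = 2^3·349; with 15485 mod 8 = 5, (2/15485) = -1; sign now +1; continue with (349/15485)
flip (349/15485) -> (15485/349): both odd, 349 mod 4 = 1, 15485 mod 4 = 1, so the flip contributes +1; sign now +1
(15485/349): 15485 mod 349 = 129, so (15485/349) = (129/349)
flip (129/349) -> (349/129): both odd, 129 mod 4 = 1, 349 mod 4 = 1, so the flip contributes +1; sign now +1
(349/129): 349 mod 129 = 91, so (349/129) = (91/129)
flip (91/129) -> (129/91): both odd, 91 mod 4 = 3, 129 mod 4 = 1, so the flip contributes +1; sign now +1
(129/91): 129 mod 91 = 38, so (129/91) = (38/91)
factor out 2^1: 38 = 2^1·19; with 91 mod 8 = 3, (2/91) = -1; sign now -1; continue with (19/91)
flip (19/91) -> (91/19): both odd, 19 mod 4 = 3, 91 mod 4 = 3, so the flip contributes -1; sign now +1
(91/19): 91 mod 19 = 15, so (91/19) = (15/19)
flip (15/19) -> (19/15): both odd, 15 mod 4 = 3, 19 mod 4 = 3, so the flip contributes -1; sign now -1
(19/15): 19 mod 15 = 4, so (19/15) = (4/15)
factor out 2^2: 4 = 2^2·1; with 15 mod 8 = 7, (2/15) = +1; sign now -1; continue with (1/15)
reached (1/15) = 1, so the symbol is -1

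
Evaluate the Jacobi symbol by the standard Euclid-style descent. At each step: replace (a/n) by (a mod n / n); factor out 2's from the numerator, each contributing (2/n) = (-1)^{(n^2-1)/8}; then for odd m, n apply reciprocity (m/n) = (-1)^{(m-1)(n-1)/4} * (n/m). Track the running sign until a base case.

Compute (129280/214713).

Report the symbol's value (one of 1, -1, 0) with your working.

-1

factor out 2^8: 129280 = 2^8·505; with 214713 mod 8 = 1, (2/214713) = +1; sign now +1; continue with (505/214713)
flip (505/214713) -> (214713/505): both odd, 505 mod 4 = 1, 214713 mod 4 = 1, so the flip contributes +1; sign now +1
(214713/505): 214713 mod 505 = 88, so (214713/505) = (88/505)
factor out 2^3: 88 = 2^3·11; with 505 mod 8 = 1, (2/505) = +1; sign now +1; continue with (11/505)
flip (11/505) -> (505/11): both odd, 11 mod 4 = 3, 505 mod 4 = 1, so the flip contributes +1; sign now +1
(505/11): 505 mod 11 = 10, so (505/11) = (10/11)
factor out 2^1: 10 = 2^1·5; with 11 mod 8 = 3, (2/11) = -1; sign now -1; continue with (5/11)
flip (5/11) -> (11/5): both odd, 5 mod 4 = 1, 11 mod 4 = 3, so the flip contributes +1; sign now -1
(11/5): 11 mod 5 = 1, so (11/5) = (1/5)
reached (1/5) = 1, so the symbol is -1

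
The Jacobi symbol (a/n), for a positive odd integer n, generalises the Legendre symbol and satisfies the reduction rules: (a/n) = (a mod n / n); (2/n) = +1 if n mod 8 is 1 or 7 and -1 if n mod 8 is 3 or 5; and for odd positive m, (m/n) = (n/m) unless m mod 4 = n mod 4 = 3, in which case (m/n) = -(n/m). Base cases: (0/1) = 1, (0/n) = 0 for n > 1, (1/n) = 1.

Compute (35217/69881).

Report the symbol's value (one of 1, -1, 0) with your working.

flip (35217/69881) -> (69881/35217): both odd, 35217 mod 4 = 1, 69881 mod 4 = 1, so the flip contributes +1; sign now +1
(69881/35217): 69881 mod 35217 = 34664, so (69881/35217) = (34664/35217)
factor out 2^3: 34664 = 2^3·4333; with 35217 mod 8 = 1, (2/35217) = +1; sign now +1; continue with (4333/35217)
flip (4333/35217) -> (35217/4333): both odd, 4333 mod 4 = 1, 35217 mod 4 = 1, so the flip contributes +1; sign now +1
(35217/4333): 35217 mod 4333 = 553, so (35217/4333) = (553/4333)
flip (553/4333) -> (4333/553): both odd, 553 mod 4 = 1, 4333 mod 4 = 1, so the flip contributes +1; sign now +1
(4333/553): 4333 mod 553 = 462, so (4333/553) = (462/553)
factor out 2^1: 462 = 2^1·231; with 553 mod 8 = 1, (2/553) = +1; sign now +1; continue with (231/553)
flip (231/553) -> (553/231): both odd, 231 mod 4 = 3, 553 mod 4 = 1, so the flip contributes +1; sign now +1
(553/231): 553 mod 231 = 91, so (553/231) = (91/231)
flip (91/231) -> (231/91): both odd, 91 mod 4 = 3, 231 mod 4 = 3, so the flip contributes -1; sign now -1
(231/91): 231 mod 91 = 49, so (231/91) = (49/91)
flip (49/91) -> (91/49): both odd, 49 mod 4 = 1, 91 mod 4 = 3, so the flip contributes +1; sign now -1
(91/49): 91 mod 49 = 42, so (91/49) = (42/49)
factor out 2^1: 42 = 2^1·21; with 49 mod 8 = 1, (2/49) = +1; sign now -1; continue with (21/49)
flip (21/49) -> (49/21): both odd, 21 mod 4 = 1, 49 mod 4 = 1, so the flip contributes +1; sign now -1
(49/21): 49 mod 21 = 7, so (49/21) = (7/21)
flip (7/21) -> (21/7): both odd, 7 mod 4 = 3, 21 mod 4 = 1, so the flip contributes +1; sign now -1
(21/7): 21 mod 7 = 0, so (21/7) = (0/7)
reached (0/7); gcd(a, n) > 1, so (0/7) = 0 and the symbol is 0

0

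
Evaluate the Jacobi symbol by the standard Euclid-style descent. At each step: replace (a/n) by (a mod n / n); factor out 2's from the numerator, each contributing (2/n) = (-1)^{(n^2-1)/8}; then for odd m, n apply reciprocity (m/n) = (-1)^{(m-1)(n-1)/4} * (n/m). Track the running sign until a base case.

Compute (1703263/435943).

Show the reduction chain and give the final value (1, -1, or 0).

(1703263/435943): 1703263 mod 435943 = 395434, so (1703263/435943) = (395434/435943)
factor out 2^1: 395434 = 2^1·197717; with 435943 mod 8 = 7, (2/435943) = +1; sign now +1; continue with (197717/435943)
flip (197717/435943) -> (435943/197717): both odd, 197717 mod 4 = 1, 435943 mod 4 = 3, so the flip contributes +1; sign now +1
(435943/197717): 435943 mod 197717 = 40509, so (435943/197717) = (40509/197717)
flip (40509/197717) -> (197717/40509): both odd, 40509 mod 4 = 1, 197717 mod 4 = 1, so the flip contributes +1; sign now +1
(197717/40509): 197717 mod 40509 = 35681, so (197717/40509) = (35681/40509)
flip (35681/40509) -> (40509/35681): both odd, 35681 mod 4 = 1, 40509 mod 4 = 1, so the flip contributes +1; sign now +1
(40509/35681): 40509 mod 35681 = 4828, so (40509/35681) = (4828/35681)
factor out 2^2: 4828 = 2^2·1207; with 35681 mod 8 = 1, (2/35681) = +1; sign now +1; continue with (1207/35681)
flip (1207/35681) -> (35681/1207): both odd, 1207 mod 4 = 3, 35681 mod 4 = 1, so the flip contributes +1; sign now +1
(35681/1207): 35681 mod 1207 = 678, so (35681/1207) = (678/1207)
factor out 2^1: 678 = 2^1·339; with 1207 mod 8 = 7, (2/1207) = +1; sign now +1; continue with (339/1207)
flip (339/1207) -> (1207/339): both odd, 339 mod 4 = 3, 1207 mod 4 = 3, so the flip contributes -1; sign now -1
(1207/339): 1207 mod 339 = 190, so (1207/339) = (190/339)
factor out 2^1: 190 = 2^1·95; with 339 mod 8 = 3, (2/339) = -1; sign now +1; continue with (95/339)
flip (95/339) -> (339/95): both odd, 95 mod 4 = 3, 339 mod 4 = 3, so the flip contributes -1; sign now -1
(339/95): 339 mod 95 = 54, so (339/95) = (54/95)
factor out 2^1: 54 = 2^1·27; with 95 mod 8 = 7, (2/95) = +1; sign now -1; continue with (27/95)
flip (27/95) -> (95/27): both odd, 27 mod 4 = 3, 95 mod 4 = 3, so the flip contributes -1; sign now +1
(95/27): 95 mod 27 = 14, so (95/27) = (14/27)
factor out 2^1: 14 = 2^1·7; with 27 mod 8 = 3, (2/27) = -1; sign now -1; continue with (7/27)
flip (7/27) -> (27/7): both odd, 7 mod 4 = 3, 27 mod 4 = 3, so the flip contributes -1; sign now +1
(27/7): 27 mod 7 = 6, so (27/7) = (6/7)
factor out 2^1: 6 = 2^1·3; with 7 mod 8 = 7, (2/7) = +1; sign now +1; continue with (3/7)
flip (3/7) -> (7/3): both odd, 3 mod 4 = 3, 7 mod 4 = 3, so the flip contributes -1; sign now -1
(7/3): 7 mod 3 = 1, so (7/3) = (1/3)
reached (1/3) = 1, so the symbol is -1

-1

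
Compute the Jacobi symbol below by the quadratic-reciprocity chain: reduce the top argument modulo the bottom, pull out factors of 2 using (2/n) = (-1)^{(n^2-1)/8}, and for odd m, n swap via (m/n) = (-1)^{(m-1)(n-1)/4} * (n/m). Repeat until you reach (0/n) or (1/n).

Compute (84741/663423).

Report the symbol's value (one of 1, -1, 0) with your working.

0

reciprocity: (84741/663423) = +1·(663423/84741) since 84741 mod 4 = 1, 663423 mod 4 = 3; sign now +1
(663423/84741) = (70236/84741)   [reduce mod 84741]
70236 = 2^2·17559; (2/84741) = -1 since 84741 mod 8 = 5, so (70236/84741) = (-1)^2·(17559/84741); sign now +1
reciprocity: (17559/84741) = +1·(84741/17559) since 17559 mod 4 = 3, 84741 mod 4 = 1; sign now +1
(84741/17559) = (14505/17559)   [reduce mod 17559]
reciprocity: (14505/17559) = +1·(17559/14505) since 14505 mod 4 = 1, 17559 mod 4 = 3; sign now +1
(17559/14505) = (3054/14505)   [reduce mod 14505]
3054 = 2^1·1527; (2/14505) = +1 since 14505 mod 8 = 1, so (3054/14505) = (+1)^1·(1527/14505); sign now +1
reciprocity: (1527/14505) = +1·(14505/1527) since 1527 mod 4 = 3, 14505 mod 4 = 1; sign now +1
(14505/1527) = (762/1527)   [reduce mod 1527]
762 = 2^1·381; (2/1527) = +1 since 1527 mod 8 = 7, so (762/1527) = (+1)^1·(381/1527); sign now +1
reciprocity: (381/1527) = +1·(1527/381) since 381 mod 4 = 1, 1527 mod 4 = 3; sign now +1
(1527/381) = (3/381)   [reduce mod 381]
reciprocity: (3/381) = +1·(381/3) since 3 mod 4 = 3, 381 mod 4 = 1; sign now +1
(381/3) = (0/3)   [reduce mod 3]
(0/3) = 0   [gcd(a, n) > 1]; final value = 0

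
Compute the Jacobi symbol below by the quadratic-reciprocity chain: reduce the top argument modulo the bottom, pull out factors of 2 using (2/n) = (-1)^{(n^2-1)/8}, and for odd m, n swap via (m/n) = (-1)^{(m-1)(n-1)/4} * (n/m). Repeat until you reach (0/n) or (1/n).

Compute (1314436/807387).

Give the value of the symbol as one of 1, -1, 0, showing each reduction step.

-1

(1314436/807387) = (507049/807387)   [reduce mod 807387]
reciprocity: (507049/807387) = +1·(807387/507049) since 507049 mod 4 = 1, 807387 mod 4 = 3; sign now +1
(807387/507049) = (300338/507049)   [reduce mod 507049]
300338 = 2^1·150169; (2/507049) = +1 since 507049 mod 8 = 1, so (300338/507049) = (+1)^1·(150169/507049); sign now +1
reciprocity: (150169/507049) = +1·(507049/150169) since 150169 mod 4 = 1, 507049 mod 4 = 1; sign now +1
(507049/150169) = (56542/150169)   [reduce mod 150169]
56542 = 2^1·28271; (2/150169) = +1 since 150169 mod 8 = 1, so (56542/150169) = (+1)^1·(28271/150169); sign now +1
reciprocity: (28271/150169) = +1·(150169/28271) since 28271 mod 4 = 3, 150169 mod 4 = 1; sign now +1
(150169/28271) = (8814/28271)   [reduce mod 28271]
8814 = 2^1·4407; (2/28271) = +1 since 28271 mod 8 = 7, so (8814/28271) = (+1)^1·(4407/28271); sign now +1
reciprocity: (4407/28271) = -1·(28271/4407) since 4407 mod 4 = 3, 28271 mod 4 = 3; sign now -1
(28271/4407) = (1829/4407)   [reduce mod 4407]
reciprocity: (1829/4407) = +1·(4407/1829) since 1829 mod 4 = 1, 4407 mod 4 = 3; sign now -1
(4407/1829) = (749/1829)   [reduce mod 1829]
reciprocity: (749/1829) = +1·(1829/749) since 749 mod 4 = 1, 1829 mod 4 = 1; sign now -1
(1829/749) = (331/749)   [reduce mod 749]
reciprocity: (331/749) = +1·(749/331) since 331 mod 4 = 3, 749 mod 4 = 1; sign now -1
(749/331) = (87/331)   [reduce mod 331]
reciprocity: (87/331) = -1·(331/87) since 87 mod 4 = 3, 331 mod 4 = 3; sign now +1
(331/87) = (70/87)   [reduce mod 87]
70 = 2^1·35; (2/87) = +1 since 87 mod 8 = 7, so (70/87) = (+1)^1·(35/87); sign now +1
reciprocity: (35/87) = -1·(87/35) since 35 mod 4 = 3, 87 mod 4 = 3; sign now -1
(87/35) = (17/35)   [reduce mod 35]
reciprocity: (17/35) = +1·(35/17) since 17 mod 4 = 1, 35 mod 4 = 3; sign now -1
(35/17) = (1/17)   [reduce mod 17]
(1/17) = 1; final value = sign = -1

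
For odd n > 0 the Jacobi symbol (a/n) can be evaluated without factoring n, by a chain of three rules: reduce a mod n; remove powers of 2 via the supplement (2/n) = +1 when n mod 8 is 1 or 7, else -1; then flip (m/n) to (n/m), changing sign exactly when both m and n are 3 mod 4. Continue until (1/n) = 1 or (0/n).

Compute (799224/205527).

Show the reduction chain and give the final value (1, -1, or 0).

0

(799224/205527): 799224 mod 205527 = 182643, so (799224/205527) = (182643/205527)
flip (182643/205527) -> (205527/182643): both odd, 182643 mod 4 = 3, 205527 mod 4 = 3, so the flip contributes -1; sign now -1
(205527/182643): 205527 mod 182643 = 22884, so (205527/182643) = (22884/182643)
factor out 2^2: 22884 = 2^2·5721; with 182643 mod 8 = 3, (2/182643) = -1; sign now -1; continue with (5721/182643)
flip (5721/182643) -> (182643/5721): both odd, 5721 mod 4 = 1, 182643 mod 4 = 3, so the flip contributes +1; sign now -1
(182643/5721): 182643 mod 5721 = 5292, so (182643/5721) = (5292/5721)
factor out 2^2: 5292 = 2^2·1323; with 5721 mod 8 = 1, (2/5721) = +1; sign now -1; continue with (1323/5721)
flip (1323/5721) -> (5721/1323): both odd, 1323 mod 4 = 3, 5721 mod 4 = 1, so the flip contributes +1; sign now -1
(5721/1323): 5721 mod 1323 = 429, so (5721/1323) = (429/1323)
flip (429/1323) -> (1323/429): both odd, 429 mod 4 = 1, 1323 mod 4 = 3, so the flip contributes +1; sign now -1
(1323/429): 1323 mod 429 = 36, so (1323/429) = (36/429)
factor out 2^2: 36 = 2^2·9; with 429 mod 8 = 5, (2/429) = -1; sign now -1; continue with (9/429)
flip (9/429) -> (429/9): both odd, 9 mod 4 = 1, 429 mod 4 = 1, so the flip contributes +1; sign now -1
(429/9): 429 mod 9 = 6, so (429/9) = (6/9)
factor out 2^1: 6 = 2^1·3; with 9 mod 8 = 1, (2/9) = +1; sign now -1; continue with (3/9)
flip (3/9) -> (9/3): both odd, 3 mod 4 = 3, 9 mod 4 = 1, so the flip contributes +1; sign now -1
(9/3): 9 mod 3 = 0, so (9/3) = (0/3)
reached (0/3); gcd(a, n) > 1, so (0/3) = 0 and the symbol is 0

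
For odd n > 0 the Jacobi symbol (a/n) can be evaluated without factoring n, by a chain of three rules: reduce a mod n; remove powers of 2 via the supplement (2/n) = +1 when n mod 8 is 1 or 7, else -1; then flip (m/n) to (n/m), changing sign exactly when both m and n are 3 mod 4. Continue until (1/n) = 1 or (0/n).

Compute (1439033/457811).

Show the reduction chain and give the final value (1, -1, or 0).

1

(1439033/457811): 1439033 mod 457811 = 65600, so (1439033/457811) = (65600/457811)
factor out 2^6: 65600 = 2^6·1025; with 457811 mod 8 = 3, (2/457811) = -1; sign now +1; continue with (1025/457811)
flip (1025/457811) -> (457811/1025): both odd, 1025 mod 4 = 1, 457811 mod 4 = 3, so the flip contributes +1; sign now +1
(457811/1025): 457811 mod 1025 = 661, so (457811/1025) = (661/1025)
flip (661/1025) -> (1025/661): both odd, 661 mod 4 = 1, 1025 mod 4 = 1, so the flip contributes +1; sign now +1
(1025/661): 1025 mod 661 = 364, so (1025/661) = (364/661)
factor out 2^2: 364 = 2^2·91; with 661 mod 8 = 5, (2/661) = -1; sign now +1; continue with (91/661)
flip (91/661) -> (661/91): both odd, 91 mod 4 = 3, 661 mod 4 = 1, so the flip contributes +1; sign now +1
(661/91): 661 mod 91 = 24, so (661/91) = (24/91)
factor out 2^3: 24 = 2^3·3; with 91 mod 8 = 3, (2/91) = -1; sign now -1; continue with (3/91)
flip (3/91) -> (91/3): both odd, 3 mod 4 = 3, 91 mod 4 = 3, so the flip contributes -1; sign now +1
(91/3): 91 mod 3 = 1, so (91/3) = (1/3)
reached (1/3) = 1, so the symbol is +1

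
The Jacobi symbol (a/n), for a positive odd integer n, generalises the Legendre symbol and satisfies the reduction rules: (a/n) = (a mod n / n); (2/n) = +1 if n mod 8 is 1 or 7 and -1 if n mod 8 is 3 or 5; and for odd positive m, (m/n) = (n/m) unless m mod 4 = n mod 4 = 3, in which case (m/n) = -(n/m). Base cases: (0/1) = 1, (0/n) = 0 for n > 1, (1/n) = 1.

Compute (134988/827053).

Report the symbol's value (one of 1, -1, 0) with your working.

factor out 2^2: 134988 = 2^2·33747; with 827053 mod 8 = 5, (2/827053) = -1; sign now +1; continue with (33747/827053)
flip (33747/827053) -> (827053/33747): both odd, 33747 mod 4 = 3, 827053 mod 4 = 1, so the flip contributes +1; sign now +1
(827053/33747): 827053 mod 33747 = 17125, so (827053/33747) = (17125/33747)
flip (17125/33747) -> (33747/17125): both odd, 17125 mod 4 = 1, 33747 mod 4 = 3, so the flip contributes +1; sign now +1
(33747/17125): 33747 mod 17125 = 16622, so (33747/17125) = (16622/17125)
factor out 2^1: 16622 = 2^1·8311; with 17125 mod 8 = 5, (2/17125) = -1; sign now -1; continue with (8311/17125)
flip (8311/17125) -> (17125/8311): both odd, 8311 mod 4 = 3, 17125 mod 4 = 1, so the flip contributes +1; sign now -1
(17125/8311): 17125 mod 8311 = 503, so (17125/8311) = (503/8311)
flip (503/8311) -> (8311/503): both odd, 503 mod 4 = 3, 8311 mod 4 = 3, so the flip contributes -1; sign now +1
(8311/503): 8311 mod 503 = 263, so (8311/503) = (263/503)
flip (263/503) -> (503/263): both odd, 263 mod 4 = 3, 503 mod 4 = 3, so the flip contributes -1; sign now -1
(503/263): 503 mod 263 = 240, so (503/263) = (240/263)
factor out 2^4: 240 = 2^4·15; with 263 mod 8 = 7, (2/263) = +1; sign now -1; continue with (15/263)
flip (15/263) -> (263/15): both odd, 15 mod 4 = 3, 263 mod 4 = 3, so the flip contributes -1; sign now +1
(263/15): 263 mod 15 = 8, so (263/15) = (8/15)
factor out 2^3: 8 = 2^3·1; with 15 mod 8 = 7, (2/15) = +1; sign now +1; continue with (1/15)
reached (1/15) = 1, so the symbol is +1

1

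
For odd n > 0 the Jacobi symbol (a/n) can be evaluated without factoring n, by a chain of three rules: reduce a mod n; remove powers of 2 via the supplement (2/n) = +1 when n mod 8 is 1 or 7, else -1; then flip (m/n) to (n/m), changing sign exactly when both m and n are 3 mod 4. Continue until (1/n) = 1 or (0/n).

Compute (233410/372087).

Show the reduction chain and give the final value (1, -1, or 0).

233410 = 2^1·116705; (2/372087) = +1 since 372087 mod 8 = 7, so (233410/372087) = (+1)^1·(116705/372087); sign now +1
reciprocity: (116705/372087) = +1·(372087/116705) since 116705 mod 4 = 1, 372087 mod 4 = 3; sign now +1
(372087/116705) = (21972/116705)   [reduce mod 116705]
21972 = 2^2·5493; (2/116705) = +1 since 116705 mod 8 = 1, so (21972/116705) = (+1)^2·(5493/116705); sign now +1
reciprocity: (5493/116705) = +1·(116705/5493) since 5493 mod 4 = 1, 116705 mod 4 = 1; sign now +1
(116705/5493) = (1352/5493)   [reduce mod 5493]
1352 = 2^3·169; (2/5493) = -1 since 5493 mod 8 = 5, so (1352/5493) = (-1)^3·(169/5493); sign now -1
reciprocity: (169/5493) = +1·(5493/169) since 169 mod 4 = 1, 5493 mod 4 = 1; sign now -1
(5493/169) = (85/169)   [reduce mod 169]
reciprocity: (85/169) = +1·(169/85) since 85 mod 4 = 1, 169 mod 4 = 1; sign now -1
(169/85) = (84/85)   [reduce mod 85]
84 = 2^2·21; (2/85) = -1 since 85 mod 8 = 5, so (84/85) = (-1)^2·(21/85); sign now -1
reciprocity: (21/85) = +1·(85/21) since 21 mod 4 = 1, 85 mod 4 = 1; sign now -1
(85/21) = (1/21)   [reduce mod 21]
(1/21) = 1; final value = sign = -1

-1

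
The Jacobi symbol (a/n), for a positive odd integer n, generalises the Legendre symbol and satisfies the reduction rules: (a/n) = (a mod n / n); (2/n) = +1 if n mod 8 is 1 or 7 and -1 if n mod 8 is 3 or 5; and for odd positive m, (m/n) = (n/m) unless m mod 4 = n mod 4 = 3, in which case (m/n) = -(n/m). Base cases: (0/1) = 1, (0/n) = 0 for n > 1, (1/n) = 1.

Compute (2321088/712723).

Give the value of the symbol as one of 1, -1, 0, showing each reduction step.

(2321088/712723): 2321088 mod 712723 = 182919, so (2321088/712723) = (182919/712723)
flip (182919/712723) -> (712723/182919): both odd, 182919 mod 4 = 3, 712723 mod 4 = 3, so the flip contributes -1; sign now -1
(712723/182919): 712723 mod 182919 = 163966, so (712723/182919) = (163966/182919)
factor out 2^1: 163966 = 2^1·81983; with 182919 mod 8 = 7, (2/182919) = +1; sign now -1; continue with (81983/182919)
flip (81983/182919) -> (182919/81983): both odd, 81983 mod 4 = 3, 182919 mod 4 = 3, so the flip contributes -1; sign now +1
(182919/81983): 182919 mod 81983 = 18953, so (182919/81983) = (18953/81983)
flip (18953/81983) -> (81983/18953): both odd, 18953 mod 4 = 1, 81983 mod 4 = 3, so the flip contributes +1; sign now +1
(81983/18953): 81983 mod 18953 = 6171, so (81983/18953) = (6171/18953)
flip (6171/18953) -> (18953/6171): both odd, 6171 mod 4 = 3, 18953 mod 4 = 1, so the flip contributes +1; sign now +1
(18953/6171): 18953 mod 6171 = 440, so (18953/6171) = (440/6171)
factor out 2^3: 440 = 2^3·55; with 6171 mod 8 = 3, (2/6171) = -1; sign now -1; continue with (55/6171)
flip (55/6171) -> (6171/55): both odd, 55 mod 4 = 3, 6171 mod 4 = 3, so the flip contributes -1; sign now +1
(6171/55): 6171 mod 55 = 11, so (6171/55) = (11/55)
flip (11/55) -> (55/11): both odd, 11 mod 4 = 3, 55 mod 4 = 3, so the flip contributes -1; sign now -1
(55/11): 55 mod 11 = 0, so (55/11) = (0/11)
reached (0/11); gcd(a, n) > 1, so (0/11) = 0 and the symbol is 0

0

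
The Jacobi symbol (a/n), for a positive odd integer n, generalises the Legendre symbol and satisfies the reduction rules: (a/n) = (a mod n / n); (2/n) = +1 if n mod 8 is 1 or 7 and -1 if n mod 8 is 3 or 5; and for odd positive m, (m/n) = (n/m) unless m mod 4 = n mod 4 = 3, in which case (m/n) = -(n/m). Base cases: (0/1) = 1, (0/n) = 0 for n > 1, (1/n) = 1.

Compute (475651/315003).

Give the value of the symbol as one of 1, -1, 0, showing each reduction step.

(475651/315003) = (160648/315003)   [reduce mod 315003]
160648 = 2^3·20081; (2/315003) = -1 since 315003 mod 8 = 3, so (160648/315003) = (-1)^3·(20081/315003); sign now -1
reciprocity: (20081/315003) = +1·(315003/20081) since 20081 mod 4 = 1, 315003 mod 4 = 3; sign now -1
(315003/20081) = (13788/20081)   [reduce mod 20081]
13788 = 2^2·3447; (2/20081) = +1 since 20081 mod 8 = 1, so (13788/20081) = (+1)^2·(3447/20081); sign now -1
reciprocity: (3447/20081) = +1·(20081/3447) since 3447 mod 4 = 3, 20081 mod 4 = 1; sign now -1
(20081/3447) = (2846/3447)   [reduce mod 3447]
2846 = 2^1·1423; (2/3447) = +1 since 3447 mod 8 = 7, so (2846/3447) = (+1)^1·(1423/3447); sign now -1
reciprocity: (1423/3447) = -1·(3447/1423) since 1423 mod 4 = 3, 3447 mod 4 = 3; sign now +1
(3447/1423) = (601/1423)   [reduce mod 1423]
reciprocity: (601/1423) = +1·(1423/601) since 601 mod 4 = 1, 1423 mod 4 = 3; sign now +1
(1423/601) = (221/601)   [reduce mod 601]
reciprocity: (221/601) = +1·(601/221) since 221 mod 4 = 1, 601 mod 4 = 1; sign now +1
(601/221) = (159/221)   [reduce mod 221]
reciprocity: (159/221) = +1·(221/159) since 159 mod 4 = 3, 221 mod 4 = 1; sign now +1
(221/159) = (62/159)   [reduce mod 159]
62 = 2^1·31; (2/159) = +1 since 159 mod 8 = 7, so (62/159) = (+1)^1·(31/159); sign now +1
reciprocity: (31/159) = -1·(159/31) since 31 mod 4 = 3, 159 mod 4 = 3; sign now -1
(159/31) = (4/31)   [reduce mod 31]
4 = 2^2·1; (2/31) = +1 since 31 mod 8 = 7, so (4/31) = (+1)^2·(1/31); sign now -1
(1/31) = 1; final value = sign = -1

-1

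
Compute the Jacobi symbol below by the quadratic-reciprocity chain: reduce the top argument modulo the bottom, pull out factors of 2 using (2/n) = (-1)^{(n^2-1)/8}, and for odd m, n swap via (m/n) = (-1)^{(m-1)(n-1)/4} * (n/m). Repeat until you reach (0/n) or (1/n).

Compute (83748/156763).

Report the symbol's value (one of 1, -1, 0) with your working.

1

factor out 2^2: 83748 = 2^2·20937; with 156763 mod 8 = 3, (2/156763) = -1; sign now +1; continue with (20937/156763)
flip (20937/156763) -> (156763/20937): both odd, 20937 mod 4 = 1, 156763 mod 4 = 3, so the flip contributes +1; sign now +1
(156763/20937): 156763 mod 20937 = 10204, so (156763/20937) = (10204/20937)
factor out 2^2: 10204 = 2^2·2551; with 20937 mod 8 = 1, (2/20937) = +1; sign now +1; continue with (2551/20937)
flip (2551/20937) -> (20937/2551): both odd, 2551 mod 4 = 3, 20937 mod 4 = 1, so the flip contributes +1; sign now +1
(20937/2551): 20937 mod 2551 = 529, so (20937/2551) = (529/2551)
flip (529/2551) -> (2551/529): both odd, 529 mod 4 = 1, 2551 mod 4 = 3, so the flip contributes +1; sign now +1
(2551/529): 2551 mod 529 = 435, so (2551/529) = (435/529)
flip (435/529) -> (529/435): both odd, 435 mod 4 = 3, 529 mod 4 = 1, so the flip contributes +1; sign now +1
(529/435): 529 mod 435 = 94, so (529/435) = (94/435)
factor out 2^1: 94 = 2^1·47; with 435 mod 8 = 3, (2/435) = -1; sign now -1; continue with (47/435)
flip (47/435) -> (435/47): both odd, 47 mod 4 = 3, 435 mod 4 = 3, so the flip contributes -1; sign now +1
(435/47): 435 mod 47 = 12, so (435/47) = (12/47)
factor out 2^2: 12 = 2^2·3; with 47 mod 8 = 7, (2/47) = +1; sign now +1; continue with (3/47)
flip (3/47) -> (47/3): both odd, 3 mod 4 = 3, 47 mod 4 = 3, so the flip contributes -1; sign now -1
(47/3): 47 mod 3 = 2, so (47/3) = (2/3)
factor out 2^1: 2 = 2^1·1; with 3 mod 8 = 3, (2/3) = -1; sign now +1; continue with (1/3)
reached (1/3) = 1, so the symbol is +1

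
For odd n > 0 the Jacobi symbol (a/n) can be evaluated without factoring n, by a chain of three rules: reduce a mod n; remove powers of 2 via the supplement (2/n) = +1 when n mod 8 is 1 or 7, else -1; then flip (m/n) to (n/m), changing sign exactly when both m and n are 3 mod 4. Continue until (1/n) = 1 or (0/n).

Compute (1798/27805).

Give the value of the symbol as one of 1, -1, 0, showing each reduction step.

1798 = 2^1·899; (2/27805) = -1 since 27805 mod 8 = 5, so (1798/27805) = (-1)^1·(899/27805); sign now -1
reciprocity: (899/27805) = +1·(27805/899) since 899 mod 4 = 3, 27805 mod 4 = 1; sign now -1
(27805/899) = (835/899)   [reduce mod 899]
reciprocity: (835/899) = -1·(899/835) since 835 mod 4 = 3, 899 mod 4 = 3; sign now +1
(899/835) = (64/835)   [reduce mod 835]
64 = 2^6·1; (2/835) = -1 since 835 mod 8 = 3, so (64/835) = (-1)^6·(1/835); sign now +1
(1/835) = 1; final value = sign = +1

1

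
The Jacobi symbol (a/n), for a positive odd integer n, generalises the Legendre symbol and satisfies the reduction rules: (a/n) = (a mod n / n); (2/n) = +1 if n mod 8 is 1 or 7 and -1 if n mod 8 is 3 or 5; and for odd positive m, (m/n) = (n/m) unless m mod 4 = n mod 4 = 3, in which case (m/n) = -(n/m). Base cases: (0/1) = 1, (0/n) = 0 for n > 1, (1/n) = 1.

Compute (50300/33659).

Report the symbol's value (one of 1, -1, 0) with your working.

(50300/33659): 50300 mod 33659 = 16641, so (50300/33659) = (16641/33659)
flip (16641/33659) -> (33659/16641): both odd, 16641 mod 4 = 1, 33659 mod 4 = 3, so the flip contributes +1; sign now +1
(33659/16641): 33659 mod 16641 = 377, so (33659/16641) = (377/16641)
flip (377/16641) -> (16641/377): both odd, 377 mod 4 = 1, 16641 mod 4 = 1, so the flip contributes +1; sign now +1
(16641/377): 16641 mod 377 = 53, so (16641/377) = (53/377)
flip (53/377) -> (377/53): both odd, 53 mod 4 = 1, 377 mod 4 = 1, so the flip contributes +1; sign now +1
(377/53): 377 mod 53 = 6, so (377/53) = (6/53)
factor out 2^1: 6 = 2^1·3; with 53 mod 8 = 5, (2/53) = -1; sign now -1; continue with (3/53)
flip (3/53) -> (53/3): both odd, 3 mod 4 = 3, 53 mod 4 = 1, so the flip contributes +1; sign now -1
(53/3): 53 mod 3 = 2, so (53/3) = (2/3)
factor out 2^1: 2 = 2^1·1; with 3 mod 8 = 3, (2/3) = -1; sign now +1; continue with (1/3)
reached (1/3) = 1, so the symbol is +1

1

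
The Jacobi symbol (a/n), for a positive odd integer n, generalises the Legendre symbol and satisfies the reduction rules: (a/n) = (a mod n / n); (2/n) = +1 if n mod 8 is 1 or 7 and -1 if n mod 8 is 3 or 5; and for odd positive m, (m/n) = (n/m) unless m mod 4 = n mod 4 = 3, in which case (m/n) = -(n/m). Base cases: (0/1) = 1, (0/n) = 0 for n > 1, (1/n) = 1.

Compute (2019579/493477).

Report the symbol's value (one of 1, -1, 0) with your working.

-1

(2019579/493477) = (45671/493477)   [reduce mod 493477]
reciprocity: (45671/493477) = +1·(493477/45671) since 45671 mod 4 = 3, 493477 mod 4 = 1; sign now +1
(493477/45671) = (36767/45671)   [reduce mod 45671]
reciprocity: (36767/45671) = -1·(45671/36767) since 36767 mod 4 = 3, 45671 mod 4 = 3; sign now -1
(45671/36767) = (8904/36767)   [reduce mod 36767]
8904 = 2^3·1113; (2/36767) = +1 since 36767 mod 8 = 7, so (8904/36767) = (+1)^3·(1113/36767); sign now -1
reciprocity: (1113/36767) = +1·(36767/1113) since 1113 mod 4 = 1, 36767 mod 4 = 3; sign now -1
(36767/1113) = (38/1113)   [reduce mod 1113]
38 = 2^1·19; (2/1113) = +1 since 1113 mod 8 = 1, so (38/1113) = (+1)^1·(19/1113); sign now -1
reciprocity: (19/1113) = +1·(1113/19) since 19 mod 4 = 3, 1113 mod 4 = 1; sign now -1
(1113/19) = (11/19)   [reduce mod 19]
reciprocity: (11/19) = -1·(19/11) since 11 mod 4 = 3, 19 mod 4 = 3; sign now +1
(19/11) = (8/11)   [reduce mod 11]
8 = 2^3·1; (2/11) = -1 since 11 mod 8 = 3, so (8/11) = (-1)^3·(1/11); sign now -1
(1/11) = 1; final value = sign = -1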